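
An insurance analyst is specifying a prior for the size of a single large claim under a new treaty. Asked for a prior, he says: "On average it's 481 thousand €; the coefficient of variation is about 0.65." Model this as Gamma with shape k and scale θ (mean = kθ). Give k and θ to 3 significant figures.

For Gamma(k, scale θ): mean = kθ, variance = kθ², so CV = 1/√k.
CV = 0.65, hence k = 1/CV² = 2.37.
Then θ = mean/k = 481/2.37 = 203.

k ≈ 2.37, θ ≈ 203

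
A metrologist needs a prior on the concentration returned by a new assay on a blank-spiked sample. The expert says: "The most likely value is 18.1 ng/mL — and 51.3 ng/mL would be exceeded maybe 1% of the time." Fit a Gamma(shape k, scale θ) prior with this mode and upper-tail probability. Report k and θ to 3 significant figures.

k ≈ 5.2, θ ≈ 4.31

Gamma(k,θ) with k>1 has mode (k−1)θ, so θ = 18.1/(k−1).
Need P(X < 51.3) = 0.99 with θ tied to k this way. Start at k = 2, θ = 18.1: P(X<51.3) ≈ 0.775.
Too low — raise k to concentrate. Iterating converges to k ≈ 5.2.
Then θ = 18.1/(5.2−1) ≈ 4.31.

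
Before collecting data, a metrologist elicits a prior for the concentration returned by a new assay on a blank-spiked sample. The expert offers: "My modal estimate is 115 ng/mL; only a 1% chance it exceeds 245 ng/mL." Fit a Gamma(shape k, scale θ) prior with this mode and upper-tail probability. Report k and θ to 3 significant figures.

k ≈ 9.48, θ ≈ 13.6

Gamma(k,θ) with k>1 has mode (k−1)θ, so θ = 115/(k−1).
Need P(X < 245) = 0.99 with θ tied to k this way. Start at k = 2, θ = 115: P(X<245) ≈ 0.628.
Too low — raise k to concentrate. Iterating converges to k ≈ 9.48.
Then θ = 115/(9.48−1) ≈ 13.6.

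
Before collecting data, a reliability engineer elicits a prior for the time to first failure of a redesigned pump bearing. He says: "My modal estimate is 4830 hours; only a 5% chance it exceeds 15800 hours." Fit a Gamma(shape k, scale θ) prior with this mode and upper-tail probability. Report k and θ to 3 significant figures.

Gamma(k,θ) with k>1 has mode (k−1)θ, so θ = 4830/(k−1).
Need P(X < 15800) = 0.95 with θ tied to k this way. Start at k = 2, θ = 4830: P(X<15800) ≈ 0.838.
Too low — raise k to concentrate. Iterating converges to k ≈ 2.86.
Then θ = 4830/(2.86−1) ≈ 2600.

k ≈ 2.86, θ ≈ 2600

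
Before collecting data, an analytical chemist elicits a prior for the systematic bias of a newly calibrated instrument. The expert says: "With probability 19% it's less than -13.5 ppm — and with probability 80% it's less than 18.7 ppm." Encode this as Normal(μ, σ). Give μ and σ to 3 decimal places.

μ = 2.940, σ = 18.726

The p-quantile of Normal(μ,σ) is μ + z_p·σ, with z_{0.19} = -0.8779 and z_{0.8} = 0.8416.
Eliminate σ: μ = (z₂·x₁ − z₁·x₂)/(z₂ − z₁) = (0.8416·-13.5 − (-0.8779)·18.7)/1.72 = 2.940.
Then σ = (x₂ − x₁)/(z₂ − z₁) = (18.7 − -13.5)/1.72 = 18.726.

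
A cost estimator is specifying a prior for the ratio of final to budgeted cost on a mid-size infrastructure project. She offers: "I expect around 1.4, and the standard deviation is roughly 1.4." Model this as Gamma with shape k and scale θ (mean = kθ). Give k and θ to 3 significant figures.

k ≈ 1, θ ≈ 1.4

For Gamma(k, scale θ): mean = kθ, variance = kθ², so CV = 1/√k.
CV = SD/mean = 1.4/1.4 = 1, hence k = 1/CV² = 1.
Then θ = mean/k = 1.4/1 = 1.4.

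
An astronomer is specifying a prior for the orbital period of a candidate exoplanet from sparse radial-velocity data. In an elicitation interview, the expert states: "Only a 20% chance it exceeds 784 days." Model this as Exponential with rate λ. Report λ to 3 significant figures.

P(T > 784.0) = e^(−λ·784.0) = 0.2, so λ = −ln(0.2)/784.0 = 0.00205.

λ ≈ 0.00205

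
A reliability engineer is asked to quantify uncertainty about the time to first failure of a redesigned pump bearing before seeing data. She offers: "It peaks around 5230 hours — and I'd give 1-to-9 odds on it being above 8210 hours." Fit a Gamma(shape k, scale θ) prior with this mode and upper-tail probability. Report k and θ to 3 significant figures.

k ≈ 10.2, θ ≈ 568

Gamma(k,θ) with k>1 has mode (k−1)θ, so θ = 5230/(k−1).
Need P(X < 8210) = 0.9 with θ tied to k this way. Start at k = 2, θ = 5230: P(X<8210) ≈ 0.465.
Too low — raise k to concentrate. Iterating converges to k ≈ 10.2.
Then θ = 5230/(10.2−1) ≈ 568.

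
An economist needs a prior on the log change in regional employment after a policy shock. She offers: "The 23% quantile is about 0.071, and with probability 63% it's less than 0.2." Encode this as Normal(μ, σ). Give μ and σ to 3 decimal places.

μ = 0.160, σ = 0.120

For Normal(μ,σ), the p-quantile is μ + z_p·σ. Here z_{0.23} = -0.7388, z_{0.63} = 0.3319.
So 0.071 = μ − 0.7388σ and 0.2 = μ + 0.3319σ.
Subtracting: σ = (0.2 − 0.071)/(0.3319 − (-0.7388)) = 0.120.
Then μ = 0.071 − (-0.7388)·0.120 = 0.160.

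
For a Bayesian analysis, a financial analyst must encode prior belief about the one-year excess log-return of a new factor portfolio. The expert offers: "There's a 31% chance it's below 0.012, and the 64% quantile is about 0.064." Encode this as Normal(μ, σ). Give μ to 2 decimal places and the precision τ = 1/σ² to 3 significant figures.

The p-quantile of Normal(μ,σ) is μ + z_p·σ, with z_{0.31} = -0.4959 and z_{0.64} = 0.3585.
Eliminate σ: μ = (z₂·x₁ − z₁·x₂)/(z₂ − z₁) = (0.3585·0.012 − (-0.4959)·0.064)/0.8543 = 0.04.
Then σ = (x₂ − x₁)/(z₂ − z₁) = (0.064 − 0.012)/0.8543 = 0.06.
Precision τ = 1/σ² = 1/0.06087² = 270.

μ = 0.04, τ = 270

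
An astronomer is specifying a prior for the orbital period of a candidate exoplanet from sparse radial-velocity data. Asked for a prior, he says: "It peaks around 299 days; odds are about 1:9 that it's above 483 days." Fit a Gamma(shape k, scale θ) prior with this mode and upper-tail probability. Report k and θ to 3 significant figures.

k ≈ 9.18, θ ≈ 36.6

Gamma(k,θ) with k>1 has mode (k−1)θ, so θ = 299/(k−1).
Need P(X < 483) = 0.9 with θ tied to k this way. Start at k = 2, θ = 299: P(X<483) ≈ 0.480.
Too low — raise k to concentrate. Iterating converges to k ≈ 9.18.
Then θ = 299/(9.18−1) ≈ 36.6.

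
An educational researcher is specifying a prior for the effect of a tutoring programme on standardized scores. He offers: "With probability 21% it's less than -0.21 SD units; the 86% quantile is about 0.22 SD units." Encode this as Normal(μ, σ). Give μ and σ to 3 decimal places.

For Normal(μ,σ), the p-quantile is μ + z_p·σ. Here z_{0.21} = -0.8064, z_{0.86} = 1.08.
So -0.21 = μ − 0.8064σ and 0.22 = μ + 1.08σ.
Subtracting: σ = (0.22 − -0.21)/(1.08 − (-0.8064)) = 0.228.
Then μ = -0.21 − (-0.8064)·0.228 = -0.026.

μ = -0.026, σ = 0.228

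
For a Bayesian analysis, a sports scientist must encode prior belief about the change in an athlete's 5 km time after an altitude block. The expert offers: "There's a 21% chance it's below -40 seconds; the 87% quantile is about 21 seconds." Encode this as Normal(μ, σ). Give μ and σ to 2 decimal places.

μ = -14.55, σ = 31.56

For Normal(μ,σ), the p-quantile is μ + z_p·σ. Here z_{0.21} = -0.8064, z_{0.87} = 1.126.
So -40 = μ − 0.8064σ and 21 = μ + 1.126σ.
Subtracting: σ = (21 − -40)/(1.126 − (-0.8064)) = 31.56.
Then μ = -40 − (-0.8064)·31.56 = -14.55.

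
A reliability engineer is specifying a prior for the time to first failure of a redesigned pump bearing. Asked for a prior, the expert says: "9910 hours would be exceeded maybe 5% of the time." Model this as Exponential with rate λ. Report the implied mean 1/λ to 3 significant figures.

mean ≈ 3310 hours

P(T > 9910.0) = e^(−λ·9910.0) = 0.05, so λ = −ln(0.05)/9910.0 = 0.000302.
Mean = 1/λ = 3310 hours.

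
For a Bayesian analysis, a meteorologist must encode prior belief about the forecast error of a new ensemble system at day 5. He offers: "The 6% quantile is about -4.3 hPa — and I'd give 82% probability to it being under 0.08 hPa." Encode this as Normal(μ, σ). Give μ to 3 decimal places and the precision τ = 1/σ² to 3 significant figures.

For Normal(μ,σ), the p-quantile is μ + z_p·σ. Here z_{0.06} = -1.555, z_{0.82} = 0.9154.
So -4.3 = μ − 1.555σ and 0.08 = μ + 0.9154σ.
Subtracting: σ = (0.08 − -4.3)/(0.9154 − (-1.555)) = 1.773.
Then μ = -4.3 − (-1.555)·1.773 = -1.543.
Precision τ = 1/σ² = 1/1.773² = 0.318.

μ = -1.543, τ = 0.318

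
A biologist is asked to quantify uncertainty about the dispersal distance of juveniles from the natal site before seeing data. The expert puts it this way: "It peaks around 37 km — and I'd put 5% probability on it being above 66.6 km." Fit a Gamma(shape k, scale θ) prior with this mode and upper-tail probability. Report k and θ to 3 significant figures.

Gamma(k,θ) with k>1 has mode (k−1)θ, so θ = 37/(k−1).
Need P(X < 66.6) = 0.95 with θ tied to k this way. Start at k = 2, θ = 37: P(X<66.6) ≈ 0.537.
Too low — raise k to concentrate. Iterating converges to k ≈ 9.07.
Then θ = 37/(9.07−1) ≈ 4.59.

k ≈ 9.07, θ ≈ 4.59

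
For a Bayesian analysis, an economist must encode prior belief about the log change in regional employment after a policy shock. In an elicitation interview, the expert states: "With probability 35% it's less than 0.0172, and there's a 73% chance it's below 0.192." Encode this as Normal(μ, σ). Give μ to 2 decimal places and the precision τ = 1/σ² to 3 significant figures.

μ = 0.08, τ = 32.6

For Normal(μ,σ), the p-quantile is μ + z_p·σ. Here z_{0.35} = -0.3853, z_{0.73} = 0.6128.
So 0.0172 = μ − 0.3853σ and 0.192 = μ + 0.6128σ.
Subtracting: σ = (0.192 − 0.0172)/(0.6128 − (-0.3853)) = 0.18.
Then μ = 0.0172 − (-0.3853)·0.18 = 0.08.
Precision τ = 1/σ² = 1/0.1751² = 32.6.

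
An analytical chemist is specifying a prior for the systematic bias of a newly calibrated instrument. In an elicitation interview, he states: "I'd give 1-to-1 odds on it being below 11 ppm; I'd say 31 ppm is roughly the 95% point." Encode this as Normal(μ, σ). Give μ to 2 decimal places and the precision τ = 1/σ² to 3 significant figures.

μ = 11.00, τ = 0.00676

For Normal(μ,σ), the p-quantile is μ + z_p·σ. Here z_{0.5} = 0, z_{0.95} = 1.645.
So 11 = μ + 0σ and 31 = μ + 1.645σ.
Subtracting: σ = (31 − 11)/(1.645 − (0)) = 12.16.
Then μ = 11 − (0)·12.16 = 11.00.
Precision τ = 1/σ² = 1/12.16² = 0.00676.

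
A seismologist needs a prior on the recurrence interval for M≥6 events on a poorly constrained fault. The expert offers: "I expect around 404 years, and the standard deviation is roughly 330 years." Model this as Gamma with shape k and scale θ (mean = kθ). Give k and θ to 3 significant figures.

For Gamma(k, scale θ): mean = kθ, variance = kθ², so CV = 1/√k.
CV = SD/mean = 330/404 = 0.8168, hence k = 1/CV² = 1.5.
Then θ = mean/k = 404/1.5 = 270.

k ≈ 1.5, θ ≈ 270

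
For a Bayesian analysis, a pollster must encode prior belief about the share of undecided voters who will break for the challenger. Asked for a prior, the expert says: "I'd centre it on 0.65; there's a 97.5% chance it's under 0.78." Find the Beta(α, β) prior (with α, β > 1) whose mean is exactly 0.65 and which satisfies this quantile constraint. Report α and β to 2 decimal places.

With mean 0.65 fixed, write α = 0.65s, β = 0.35s where s = α+β.
Need P(θ < 0.78) = 0.975 under Beta(0.65s, 0.35s). Normal approximation: (q−m)/√(m(1−m)/s) ≈ z_{0.975} = 1.96, so s ≈ 0.65·0.35·(1.96)²/(0.78−0.65)² = 51.7.
At s = 51.7: P(θ<0.78) ≈ 0.982. Adjusting to match 0.975 gives s ≈ 45.56.
So α = 0.65·45.56 ≈ 29.62, β = 0.35·45.56 ≈ 15.95.

α ≈ 29.62, β ≈ 15.95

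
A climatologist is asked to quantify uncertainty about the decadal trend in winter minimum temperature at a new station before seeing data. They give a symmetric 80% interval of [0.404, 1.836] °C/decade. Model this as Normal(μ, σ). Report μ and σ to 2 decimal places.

μ = 1.12, σ = 0.56

A symmetric 80% interval runs μ ± z·σ with z = 1.282.
Half-width = 0.716, so σ = 0.716/1.282 = 0.56.
μ is the interval midpoint, 1.12.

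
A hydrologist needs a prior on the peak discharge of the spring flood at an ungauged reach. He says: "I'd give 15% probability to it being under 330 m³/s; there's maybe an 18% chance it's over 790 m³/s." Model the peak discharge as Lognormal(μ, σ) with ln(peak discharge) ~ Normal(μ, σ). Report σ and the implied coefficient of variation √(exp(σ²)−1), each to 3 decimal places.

If T ~ Lognormal(μ,σ) then ln T ~ Normal(μ,σ), so the p-quantile of ln T is μ + z_p·σ.
ln(330) = 5.799 and ln(790) = 6.672; z_{0.15} = -1.036, z_{0.82} = 0.9154.
σ = (6.672 − 5.799)/(0.9154 − (-1.036)) = 0.447.
μ = 5.799 − (-1.036)·0.447 = 6.263.
CV = √(exp(σ²)−1) = √(exp(0.2000)−1) = 0.471.

σ ≈ 0.447, CV ≈ 0.471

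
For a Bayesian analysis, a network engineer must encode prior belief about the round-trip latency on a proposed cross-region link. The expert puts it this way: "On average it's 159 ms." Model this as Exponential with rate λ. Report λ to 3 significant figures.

λ ≈ 0.00629

Exponential mean = 1/λ, so λ = 1/159.0 = 0.00629.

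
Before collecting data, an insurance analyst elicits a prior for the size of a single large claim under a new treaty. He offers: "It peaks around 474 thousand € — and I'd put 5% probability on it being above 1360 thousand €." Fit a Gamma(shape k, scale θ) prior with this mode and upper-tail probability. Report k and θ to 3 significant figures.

k ≈ 3.4, θ ≈ 197

Gamma(k,θ) with k>1 has mode (k−1)θ, so θ = 474/(k−1).
Need P(X < 1360) = 0.95 with θ tied to k this way. Start at k = 2, θ = 474: P(X<1360) ≈ 0.780.
Too low — raise k to concentrate. Iterating converges to k ≈ 3.4.
Then θ = 474/(3.4−1) ≈ 197.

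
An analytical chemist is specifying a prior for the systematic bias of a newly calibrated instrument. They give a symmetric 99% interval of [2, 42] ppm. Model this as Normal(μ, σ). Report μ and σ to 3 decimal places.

μ = 22.000, σ = 7.764

A symmetric 99% interval runs μ ± z·σ with z = 2.576.
Half-width = 20, so σ = 20/2.576 = 7.764.
μ is the interval midpoint, 22.000.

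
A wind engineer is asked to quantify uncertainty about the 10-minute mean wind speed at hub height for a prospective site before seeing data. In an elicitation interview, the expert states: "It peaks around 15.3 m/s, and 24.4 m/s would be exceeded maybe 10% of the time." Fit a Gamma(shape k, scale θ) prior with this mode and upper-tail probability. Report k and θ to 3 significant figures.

k ≈ 9.62, θ ≈ 1.77

Gamma(k,θ) with k>1 has mode (k−1)θ, so θ = 15.3/(k−1).
Need P(X < 24.4) = 0.9 with θ tied to k this way. Start at k = 2, θ = 15.3: P(X<24.4) ≈ 0.473.
Too low — raise k to concentrate. Iterating converges to k ≈ 9.62.
Then θ = 15.3/(9.62−1) ≈ 1.77.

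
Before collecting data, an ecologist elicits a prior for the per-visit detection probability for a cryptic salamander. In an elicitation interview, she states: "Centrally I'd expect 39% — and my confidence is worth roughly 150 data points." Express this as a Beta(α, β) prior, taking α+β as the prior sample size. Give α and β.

Under the effective-sample-size interpretation, Beta(α, β) has prior mean α/(α+β) and prior sample size α+β.
So α+β = 150 and α/(α+β) = 0.39, giving α = 0.39·150 = 58.5 and β = 150 − 58.5 = 91.5.

α = 58.5, β = 91.5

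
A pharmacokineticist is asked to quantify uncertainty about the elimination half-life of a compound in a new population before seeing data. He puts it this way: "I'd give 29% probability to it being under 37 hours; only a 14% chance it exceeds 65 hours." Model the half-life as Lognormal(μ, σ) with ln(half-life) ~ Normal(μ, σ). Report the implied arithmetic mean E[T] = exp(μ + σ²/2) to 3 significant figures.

If T ~ Lognormal(μ,σ) then ln T ~ Normal(μ,σ), so the p-quantile of ln T is μ + z_p·σ.
ln(37) = 3.611 and ln(65) = 4.174; z_{0.29} = -0.5534, z_{0.86} = 1.08.
σ = (4.174 − 3.611)/(1.08 − (-0.5534)) = 0.345.
μ = 3.611 − (-0.5534)·0.345 = 3.802.
E[T] = exp(μ + σ²/2) = exp(3.802 + 0.0595) = 47.5 hours.

E[T] ≈ 47.5 hours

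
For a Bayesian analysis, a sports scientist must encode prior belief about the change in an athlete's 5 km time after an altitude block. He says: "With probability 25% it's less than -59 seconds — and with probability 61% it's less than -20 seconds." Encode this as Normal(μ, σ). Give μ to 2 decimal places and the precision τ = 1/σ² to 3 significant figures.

For Normal(μ,σ), the p-quantile is μ + z_p·σ. Here z_{0.25} = -0.6745, z_{0.61} = 0.2793.
So -59 = μ − 0.6745σ and -20 = μ + 0.2793σ.
Subtracting: σ = (-20 − -59)/(0.2793 − (-0.6745)) = 40.89.
Then μ = -59 − (-0.6745)·40.89 = -31.42.
Precision τ = 1/σ² = 1/40.89² = 0.000598.

μ = -31.42, τ = 0.000598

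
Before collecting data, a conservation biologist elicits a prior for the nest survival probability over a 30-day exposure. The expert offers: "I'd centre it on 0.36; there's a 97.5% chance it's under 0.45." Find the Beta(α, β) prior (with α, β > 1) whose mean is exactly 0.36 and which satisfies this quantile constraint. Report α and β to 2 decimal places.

With mean 0.36 fixed, write α = 0.36s, β = 0.64s where s = α+β.
Need P(θ < 0.45) = 0.975 under Beta(0.36s, 0.64s). Normal approximation: (q−m)/√(m(1−m)/s) ≈ z_{0.975} = 1.96, so s ≈ 0.36·0.64·(1.96)²/(0.45−0.36)² = 109.3.
At s = 109.3: P(θ<0.45) ≈ 0.973. Adjusting to match 0.975 gives s ≈ 113.67.
So α = 0.36·113.67 ≈ 40.92, β = 0.64·113.67 ≈ 72.75.

α ≈ 40.92, β ≈ 72.75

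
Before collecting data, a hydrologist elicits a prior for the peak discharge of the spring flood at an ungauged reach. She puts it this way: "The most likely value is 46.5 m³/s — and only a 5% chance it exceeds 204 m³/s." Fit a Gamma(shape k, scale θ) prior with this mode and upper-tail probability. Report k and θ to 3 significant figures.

k ≈ 2.13, θ ≈ 41.2

Gamma(k,θ) with k>1 has mode (k−1)θ, so θ = 46.5/(k−1).
Need P(X < 204) = 0.95 with θ tied to k this way. Start at k = 2, θ = 46.5: P(X<204) ≈ 0.933.
Too low — raise k to concentrate. Iterating converges to k ≈ 2.13.
Then θ = 46.5/(2.13−1) ≈ 41.2.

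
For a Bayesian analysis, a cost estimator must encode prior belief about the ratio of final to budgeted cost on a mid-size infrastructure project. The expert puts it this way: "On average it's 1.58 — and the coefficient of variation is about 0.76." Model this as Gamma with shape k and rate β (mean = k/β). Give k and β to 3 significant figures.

For Gamma(k, rate β): mean = k/β, variance = k/β², so CV = 1/√k.
CV = 0.76, hence k = 1/CV² = 1.73.
Then β = k/mean = 1.73/1.58 = 1.1.

k ≈ 1.73, β ≈ 1.1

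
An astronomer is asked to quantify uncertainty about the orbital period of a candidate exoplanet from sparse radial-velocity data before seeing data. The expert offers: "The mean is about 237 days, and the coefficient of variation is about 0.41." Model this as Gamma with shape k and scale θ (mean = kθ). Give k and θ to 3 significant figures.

k ≈ 5.95, θ ≈ 39.8

For Gamma(k, scale θ): mean = kθ, variance = kθ², so CV = 1/√k.
CV = 0.41, hence k = 1/CV² = 5.95.
Then θ = mean/k = 237/5.95 = 39.8.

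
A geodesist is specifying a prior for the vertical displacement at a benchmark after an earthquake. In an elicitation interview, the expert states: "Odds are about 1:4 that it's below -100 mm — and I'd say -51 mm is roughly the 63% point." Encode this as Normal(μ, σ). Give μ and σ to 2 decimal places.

μ = -64.86, σ = 41.76

For Normal(μ,σ), the p-quantile is μ + z_p·σ. Here z_{0.2} = -0.8416, z_{0.63} = 0.3319.
So -100 = μ − 0.8416σ and -51 = μ + 0.3319σ.
Subtracting: σ = (-51 − -100)/(0.3319 − (-0.8416)) = 41.76.
Then μ = -100 − (-0.8416)·41.76 = -64.86.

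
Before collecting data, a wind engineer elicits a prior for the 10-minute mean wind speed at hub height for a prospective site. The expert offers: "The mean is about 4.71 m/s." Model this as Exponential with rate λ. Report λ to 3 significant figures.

Exponential mean = 1/λ, so λ = 1/4.71 = 0.212.

λ ≈ 0.212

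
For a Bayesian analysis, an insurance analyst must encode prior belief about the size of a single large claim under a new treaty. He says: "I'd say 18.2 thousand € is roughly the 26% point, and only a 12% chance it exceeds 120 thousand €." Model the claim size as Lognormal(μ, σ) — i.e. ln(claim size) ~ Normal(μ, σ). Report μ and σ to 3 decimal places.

If T ~ Lognormal(μ,σ) then ln T ~ Normal(μ,σ), so the p-quantile of ln T is μ + z_p·σ.
ln(18.2) = 2.901 and ln(120) = 4.787; z_{0.26} = -0.6433, z_{0.88} = 1.175.
σ = (4.787 − 2.901)/(1.175 − (-0.6433)) = 1.037.
μ = 2.901 − (-0.6433)·1.037 = 3.569.

μ ≈ 3.569, σ ≈ 1.037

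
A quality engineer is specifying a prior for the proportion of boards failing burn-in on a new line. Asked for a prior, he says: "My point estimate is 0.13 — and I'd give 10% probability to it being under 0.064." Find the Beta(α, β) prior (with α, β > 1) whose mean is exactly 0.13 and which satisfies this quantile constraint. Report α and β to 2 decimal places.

α ≈ 4.60, β ≈ 30.77

With mean 0.13 fixed, write α = 0.13s, β = 0.87s where s = α+β.
Need P(θ < 0.064) = 0.1 under Beta(0.13s, 0.87s). Normal approximation: (q−m)/√(m(1−m)/s) ≈ z_{0.1} = -1.28, so s ≈ 0.13·0.87·(-1.28)²/(0.064−0.13)² = 42.6.
At s = 42.6: P(θ<0.064) ≈ 0.076. Adjusting to match 0.1 gives s ≈ 35.37.
So α = 0.13·35.37 ≈ 4.60, β = 0.87·35.37 ≈ 30.77.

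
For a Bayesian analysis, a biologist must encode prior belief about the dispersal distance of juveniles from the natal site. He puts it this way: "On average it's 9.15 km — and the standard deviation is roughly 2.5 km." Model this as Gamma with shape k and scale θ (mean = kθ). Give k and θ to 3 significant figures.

For Gamma(k, scale θ): mean = kθ, variance = kθ², so CV = 1/√k.
CV = SD/mean = 2.5/9.15 = 0.2732, hence k = 1/CV² = 13.4.
Then θ = mean/k = 9.15/13.4 = 0.683.

k ≈ 13.4, θ ≈ 0.683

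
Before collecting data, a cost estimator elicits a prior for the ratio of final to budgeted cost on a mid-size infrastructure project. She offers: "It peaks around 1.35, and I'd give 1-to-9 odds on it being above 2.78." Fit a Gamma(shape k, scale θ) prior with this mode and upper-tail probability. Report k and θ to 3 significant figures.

k ≈ 4.68, θ ≈ 0.367

Gamma(k,θ) with k>1 has mode (k−1)θ, so θ = 1.35/(k−1).
Need P(X < 2.78) = 0.9 with θ tied to k this way. Start at k = 2, θ = 1.35: P(X<2.78) ≈ 0.610.
Too low — raise k to concentrate. Iterating converges to k ≈ 4.68.
Then θ = 1.35/(4.68−1) ≈ 0.367.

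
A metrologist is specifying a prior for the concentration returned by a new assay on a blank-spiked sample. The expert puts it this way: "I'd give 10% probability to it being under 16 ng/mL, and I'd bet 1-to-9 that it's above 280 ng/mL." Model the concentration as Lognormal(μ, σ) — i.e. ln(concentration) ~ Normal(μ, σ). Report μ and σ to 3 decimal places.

μ ≈ 4.204, σ ≈ 1.117

If T ~ Lognormal(μ,σ) then ln T ~ Normal(μ,σ), so the p-quantile of ln T is μ + z_p·σ.
ln(16) = 2.773 and ln(280) = 5.635; z_{0.1} = -1.282, z_{0.9} = 1.282.
σ = (5.635 − 2.773)/(1.282 − (-1.282)) = 1.117.
μ = 2.773 − (-1.282)·1.117 = 4.204.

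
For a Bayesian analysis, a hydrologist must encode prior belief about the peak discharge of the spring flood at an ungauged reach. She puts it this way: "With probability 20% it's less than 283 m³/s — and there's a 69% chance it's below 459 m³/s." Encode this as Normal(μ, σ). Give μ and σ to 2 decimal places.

For Normal(μ,σ), the p-quantile is μ + z_p·σ. Here z_{0.2} = -0.8416, z_{0.69} = 0.4959.
So 283 = μ − 0.8416σ and 459 = μ + 0.4959σ.
Subtracting: σ = (459 − 283)/(0.4959 − (-0.8416)) = 131.59.
Then μ = 283 − (-0.8416)·131.59 = 393.75.

μ = 393.75, σ = 131.59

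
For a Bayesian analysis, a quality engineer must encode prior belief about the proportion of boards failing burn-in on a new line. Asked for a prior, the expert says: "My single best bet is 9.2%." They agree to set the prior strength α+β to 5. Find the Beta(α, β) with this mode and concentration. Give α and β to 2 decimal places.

α = 1.28, β = 3.72

For α,β > 1 the Beta mode is (α−1)/(α+β−2). With α+β = 5, the mode is (α−1)/3.
Set (α−1)/3 = 0.092 → α = 1 + 0.092·3 = 1.28.
β = 5 − α = 3.72.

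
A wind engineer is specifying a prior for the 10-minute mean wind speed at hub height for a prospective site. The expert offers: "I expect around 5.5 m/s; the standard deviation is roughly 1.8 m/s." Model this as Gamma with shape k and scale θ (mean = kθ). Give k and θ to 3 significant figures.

For Gamma(k, scale θ): mean = kθ, variance = kθ², so CV = 1/√k.
CV = SD/mean = 1.8/5.5 = 0.3273, hence k = 1/CV² = 9.34.
Then θ = mean/k = 5.5/9.34 = 0.589.

k ≈ 9.34, θ ≈ 0.589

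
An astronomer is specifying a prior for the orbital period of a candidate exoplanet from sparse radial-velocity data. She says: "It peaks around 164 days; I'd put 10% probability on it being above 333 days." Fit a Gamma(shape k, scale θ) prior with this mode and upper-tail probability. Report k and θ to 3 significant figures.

Gamma(k,θ) with k>1 has mode (k−1)θ, so θ = 164/(k−1).
Need P(X < 333) = 0.9 with θ tied to k this way. Start at k = 2, θ = 164: P(X<333) ≈ 0.602.
Too low — raise k to concentrate. Iterating converges to k ≈ 4.82.
Then θ = 164/(4.82−1) ≈ 42.9.

k ≈ 4.82, θ ≈ 42.9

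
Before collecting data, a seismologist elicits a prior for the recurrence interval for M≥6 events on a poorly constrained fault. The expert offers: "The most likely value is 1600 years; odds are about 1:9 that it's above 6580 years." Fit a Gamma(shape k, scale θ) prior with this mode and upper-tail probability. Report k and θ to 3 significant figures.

k ≈ 1.91, θ ≈ 1750

Gamma(k,θ) with k>1 has mode (k−1)θ, so θ = 1600/(k−1).
Need P(X < 6580) = 0.9 with θ tied to k this way. Start at k = 2, θ = 1600: P(X<6580) ≈ 0.916.
Too high — lower k to spread out. Iterating converges to k ≈ 1.91.
Then θ = 1600/(1.91−1) ≈ 1750.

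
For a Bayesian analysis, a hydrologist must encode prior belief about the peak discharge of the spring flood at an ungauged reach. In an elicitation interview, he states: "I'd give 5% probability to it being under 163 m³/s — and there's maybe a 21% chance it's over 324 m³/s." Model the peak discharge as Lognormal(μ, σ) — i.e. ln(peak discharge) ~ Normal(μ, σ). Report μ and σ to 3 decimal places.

μ ≈ 5.555, σ ≈ 0.280

If T ~ Lognormal(μ,σ) then ln T ~ Normal(μ,σ), so the p-quantile of ln T is μ + z_p·σ.
ln(163) = 5.094 and ln(324) = 5.781; z_{0.05} = -1.645, z_{0.79} = 0.8064.
σ = (5.781 − 5.094)/(0.8064 − (-1.645)) = 0.280.
μ = 5.094 − (-1.645)·0.280 = 5.555.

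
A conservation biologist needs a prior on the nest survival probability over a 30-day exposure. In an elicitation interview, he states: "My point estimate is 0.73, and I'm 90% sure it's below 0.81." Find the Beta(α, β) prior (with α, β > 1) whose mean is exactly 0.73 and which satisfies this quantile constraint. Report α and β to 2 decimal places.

α ≈ 34.54, β ≈ 12.78

With mean 0.73 fixed, write α = 0.73s, β = 0.27s where s = α+β.
Need P(θ < 0.81) = 0.9 under Beta(0.73s, 0.27s). Normal approximation: (q−m)/√(m(1−m)/s) ≈ z_{0.9} = 1.28, so s ≈ 0.73·0.27·(1.28)²/(0.81−0.73)² = 50.6.
At s = 50.6: P(θ<0.81) ≈ 0.908. Adjusting to match 0.9 gives s ≈ 47.32.
So α = 0.73·47.32 ≈ 34.54, β = 0.27·47.32 ≈ 12.78.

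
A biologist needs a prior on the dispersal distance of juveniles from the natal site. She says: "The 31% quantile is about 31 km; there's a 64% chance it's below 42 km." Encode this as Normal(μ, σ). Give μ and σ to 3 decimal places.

μ = 37.385, σ = 12.876

For Normal(μ,σ), the p-quantile is μ + z_p·σ. Here z_{0.31} = -0.4959, z_{0.64} = 0.3585.
So 31 = μ − 0.4959σ and 42 = μ + 0.3585σ.
Subtracting: σ = (42 − 31)/(0.3585 − (-0.4959)) = 12.876.
Then μ = 31 − (-0.4959)·12.876 = 37.385.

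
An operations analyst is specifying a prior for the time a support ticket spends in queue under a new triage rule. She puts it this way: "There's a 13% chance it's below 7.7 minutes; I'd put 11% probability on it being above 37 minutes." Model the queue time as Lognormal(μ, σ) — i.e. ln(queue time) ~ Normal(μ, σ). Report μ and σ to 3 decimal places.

If T ~ Lognormal(μ,σ) then ln T ~ Normal(μ,σ), so the p-quantile of ln T is μ + z_p·σ.
ln(7.7) = 2.041 and ln(37) = 3.611; z_{0.13} = -1.126, z_{0.89} = 1.227.
σ = (3.611 − 2.041)/(1.227 − (-1.126)) = 0.667.
μ = 2.041 − (-1.126)·0.667 = 2.793.

μ ≈ 2.793, σ ≈ 0.667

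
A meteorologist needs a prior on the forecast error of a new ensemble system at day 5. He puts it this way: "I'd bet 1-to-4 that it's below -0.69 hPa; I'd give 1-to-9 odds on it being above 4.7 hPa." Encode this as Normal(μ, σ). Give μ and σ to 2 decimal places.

The p-quantile of Normal(μ,σ) is μ + z_p·σ, with z_{0.2} = -0.8416 and z_{0.9} = 1.282.
Eliminate σ: μ = (z₂·x₁ − z₁·x₂)/(z₂ − z₁) = (1.282·-0.69 − (-0.8416)·4.7)/2.123 = 1.45.
Then σ = (x₂ − x₁)/(z₂ − z₁) = (4.7 − -0.69)/2.123 = 2.54.

μ = 1.45, σ = 2.54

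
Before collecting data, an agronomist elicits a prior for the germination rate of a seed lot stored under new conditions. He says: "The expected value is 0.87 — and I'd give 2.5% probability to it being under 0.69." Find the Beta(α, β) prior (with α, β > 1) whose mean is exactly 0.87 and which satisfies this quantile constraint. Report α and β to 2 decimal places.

α ≈ 16.35, β ≈ 2.44

With mean 0.87 fixed, write α = 0.87s, β = 0.13s where s = α+β.
Need P(θ < 0.69) = 0.025 under Beta(0.87s, 0.13s). Normal approximation: (q−m)/√(m(1−m)/s) ≈ z_{0.025} = -1.96, so s ≈ 0.87·0.13·(-1.96)²/(0.69−0.87)² = 13.4.
At s = 13.4: P(θ<0.69) ≈ 0.044. Adjusting to match 0.025 gives s ≈ 18.80.
So α = 0.87·18.80 ≈ 16.35, β = 0.13·18.80 ≈ 2.44.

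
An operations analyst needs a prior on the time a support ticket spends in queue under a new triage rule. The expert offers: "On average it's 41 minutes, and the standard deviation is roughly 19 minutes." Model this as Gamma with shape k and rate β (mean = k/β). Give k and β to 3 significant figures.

For Gamma(k, rate β): mean = k/β, variance = k/β², so CV = 1/√k.
CV = SD/mean = 19/41 = 0.4634, hence k = 1/CV² = 4.66.
Then β = k/mean = 4.66/41 = 0.114.

k ≈ 4.66, β ≈ 0.114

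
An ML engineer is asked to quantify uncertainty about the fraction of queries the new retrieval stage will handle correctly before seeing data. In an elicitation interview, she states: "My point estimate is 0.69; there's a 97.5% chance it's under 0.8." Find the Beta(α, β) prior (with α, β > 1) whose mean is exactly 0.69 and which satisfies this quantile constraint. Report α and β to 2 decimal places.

α ≈ 41.02, β ≈ 18.43

With mean 0.69 fixed, write α = 0.69s, β = 0.31s where s = α+β.
Need P(θ < 0.8) = 0.975 under Beta(0.69s, 0.31s). Normal approximation: (q−m)/√(m(1−m)/s) ≈ z_{0.975} = 1.96, so s ≈ 0.69·0.31·(1.96)²/(0.8−0.69)² = 67.9.
At s = 67.9: P(θ<0.8) ≈ 0.982. Adjusting to match 0.975 gives s ≈ 59.44.
So α = 0.69·59.44 ≈ 41.02, β = 0.31·59.44 ≈ 18.43.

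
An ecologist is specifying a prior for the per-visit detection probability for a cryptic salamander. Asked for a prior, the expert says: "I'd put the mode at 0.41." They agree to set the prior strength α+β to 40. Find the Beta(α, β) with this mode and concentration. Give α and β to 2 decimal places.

For α,β > 1 the Beta mode is (α−1)/(α+β−2). With α+β = 40, the mode is (α−1)/38.
Set (α−1)/38 = 0.41 → α = 1 + 0.41·38 = 16.58.
β = 40 − α = 23.42.

α = 16.58, β = 23.42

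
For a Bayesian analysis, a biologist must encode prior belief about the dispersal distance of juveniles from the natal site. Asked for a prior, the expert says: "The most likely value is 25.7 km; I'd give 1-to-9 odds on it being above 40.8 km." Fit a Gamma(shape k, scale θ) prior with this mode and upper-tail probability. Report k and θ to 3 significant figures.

k ≈ 9.78, θ ≈ 2.93

Gamma(k,θ) with k>1 has mode (k−1)θ, so θ = 25.7/(k−1).
Need P(X < 40.8) = 0.9 with θ tied to k this way. Start at k = 2, θ = 25.7: P(X<40.8) ≈ 0.471.
Too low — raise k to concentrate. Iterating converges to k ≈ 9.78.
Then θ = 25.7/(9.78−1) ≈ 2.93.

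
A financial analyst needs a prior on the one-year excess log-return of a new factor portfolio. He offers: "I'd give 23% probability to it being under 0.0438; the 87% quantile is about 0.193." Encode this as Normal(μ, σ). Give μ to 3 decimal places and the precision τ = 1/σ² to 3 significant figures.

The p-quantile of Normal(μ,σ) is μ + z_p·σ, with z_{0.23} = -0.7388 and z_{0.87} = 1.126.
Eliminate σ: μ = (z₂·x₁ − z₁·x₂)/(z₂ − z₁) = (1.126·0.0438 − (-0.7388)·0.193)/1.865 = 0.103.
Then σ = (x₂ − x₁)/(z₂ − z₁) = (0.193 − 0.0438)/1.865 = 0.080.
Precision τ = 1/σ² = 1/0.07999² = 156.

μ = 0.103, τ = 156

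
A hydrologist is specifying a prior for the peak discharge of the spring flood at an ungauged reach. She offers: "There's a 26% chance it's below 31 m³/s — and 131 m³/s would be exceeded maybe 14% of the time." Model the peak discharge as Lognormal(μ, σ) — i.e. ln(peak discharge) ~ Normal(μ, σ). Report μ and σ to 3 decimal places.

If T ~ Lognormal(μ,σ) then ln T ~ Normal(μ,σ), so the p-quantile of ln T is μ + z_p·σ.
ln(31) = 3.434 and ln(131) = 4.875; z_{0.26} = -0.6433, z_{0.86} = 1.08.
σ = (4.875 − 3.434)/(1.08 − (-0.6433)) = 0.836.
μ = 3.434 − (-0.6433)·0.836 = 3.972.

μ ≈ 3.972, σ ≈ 0.836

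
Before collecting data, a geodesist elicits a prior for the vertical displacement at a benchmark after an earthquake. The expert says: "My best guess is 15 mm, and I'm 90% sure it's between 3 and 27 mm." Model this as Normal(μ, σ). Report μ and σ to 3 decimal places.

A symmetric 90% interval runs μ ± z·σ with z = 1.645.
Half-width = 12, so σ = 12/1.645 = 7.295.
μ is the stated best guess, 15.000.

μ = 15.000, σ = 7.295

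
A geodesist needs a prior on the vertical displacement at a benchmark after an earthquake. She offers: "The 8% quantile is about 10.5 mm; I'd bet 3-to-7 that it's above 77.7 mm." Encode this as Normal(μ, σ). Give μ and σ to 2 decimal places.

The p-quantile of Normal(μ,σ) is μ + z_p·σ, with z_{0.08} = -1.405 and z_{0.7} = 0.5244.
Eliminate σ: μ = (z₂·x₁ − z₁·x₂)/(z₂ − z₁) = (0.5244·10.5 − (-1.405)·77.7)/1.929 = 59.44.
Then σ = (x₂ − x₁)/(z₂ − z₁) = (77.7 − 10.5)/1.929 = 34.83.

μ = 59.44, σ = 34.83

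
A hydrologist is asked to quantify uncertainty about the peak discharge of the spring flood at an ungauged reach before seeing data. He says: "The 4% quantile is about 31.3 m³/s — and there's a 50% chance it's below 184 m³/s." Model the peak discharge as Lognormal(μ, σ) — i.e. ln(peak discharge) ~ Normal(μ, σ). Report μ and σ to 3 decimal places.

μ ≈ 5.215, σ ≈ 1.012

If T ~ Lognormal(μ,σ) then ln T ~ Normal(μ,σ), so the p-quantile of ln T is μ + z_p·σ.
ln(31.3) = 3.444 and ln(184) = 5.215; z_{0.04} = -1.751, z_{0.5} = 0.
σ = (5.215 − 3.444)/(0 − (-1.751)) = 1.012.
μ = 3.444 − (-1.751)·1.012 = 5.215.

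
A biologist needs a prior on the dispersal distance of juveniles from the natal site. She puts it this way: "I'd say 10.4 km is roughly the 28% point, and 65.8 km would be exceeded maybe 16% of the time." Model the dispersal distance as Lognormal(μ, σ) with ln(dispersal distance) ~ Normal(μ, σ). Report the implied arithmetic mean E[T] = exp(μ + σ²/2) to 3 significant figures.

If T ~ Lognormal(μ,σ) then ln T ~ Normal(μ,σ), so the p-quantile of ln T is μ + z_p·σ.
ln(10.4) = 2.342 and ln(65.8) = 4.187; z_{0.28} = -0.5828, z_{0.84} = 0.9945.
σ = (4.187 − 2.342)/(0.9945 − (-0.5828)) = 1.170.
μ = 2.342 − (-0.5828)·1.170 = 3.023.
E[T] = exp(μ + σ²/2) = exp(3.023 + 0.6840) = 40.8 km.

E[T] ≈ 40.8 km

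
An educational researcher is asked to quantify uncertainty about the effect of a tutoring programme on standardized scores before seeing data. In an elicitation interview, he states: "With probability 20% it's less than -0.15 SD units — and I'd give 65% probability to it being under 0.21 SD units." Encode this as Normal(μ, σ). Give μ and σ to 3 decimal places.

For Normal(μ,σ), the p-quantile is μ + z_p·σ. Here z_{0.2} = -0.8416, z_{0.65} = 0.3853.
So -0.15 = μ − 0.8416σ and 0.21 = μ + 0.3853σ.
Subtracting: σ = (0.21 − -0.15)/(0.3853 − (-0.8416)) = 0.293.
Then μ = -0.15 − (-0.8416)·0.293 = 0.097.

μ = 0.097, σ = 0.293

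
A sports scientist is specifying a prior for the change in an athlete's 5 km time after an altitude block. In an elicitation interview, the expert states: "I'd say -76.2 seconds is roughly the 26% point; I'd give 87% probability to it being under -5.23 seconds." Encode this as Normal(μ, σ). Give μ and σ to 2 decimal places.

For Normal(μ,σ), the p-quantile is μ + z_p·σ. Here z_{0.26} = -0.6433, z_{0.87} = 1.126.
So -76.2 = μ − 0.6433σ and -5.23 = μ + 1.126σ.
Subtracting: σ = (-5.23 − -76.2)/(1.126 − (-0.6433)) = 40.10.
Then μ = -76.2 − (-0.6433)·40.10 = -50.40.

μ = -50.40, σ = 40.10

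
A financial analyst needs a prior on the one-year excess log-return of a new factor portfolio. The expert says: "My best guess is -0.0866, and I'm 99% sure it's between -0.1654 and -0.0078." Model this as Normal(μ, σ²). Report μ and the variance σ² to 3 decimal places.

A symmetric 99% interval runs μ ± z·σ with z = 2.576.
Half-width = 0.0788, so σ = 0.0788/2.576 = 0.0306 and σ² = 0.001.
μ is the stated best guess, -0.087.

μ = -0.087, σ² = 0.001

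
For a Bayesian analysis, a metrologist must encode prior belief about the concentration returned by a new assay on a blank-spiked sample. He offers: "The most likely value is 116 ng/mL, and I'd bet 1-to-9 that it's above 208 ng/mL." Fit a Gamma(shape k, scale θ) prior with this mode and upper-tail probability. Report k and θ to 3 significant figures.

Gamma(k,θ) with k>1 has mode (k−1)θ, so θ = 116/(k−1).
Need P(X < 208) = 0.9 with θ tied to k this way. Start at k = 2, θ = 116: P(X<208) ≈ 0.535.
Too low — raise k to concentrate. Iterating converges to k ≈ 6.58.
Then θ = 116/(6.58−1) ≈ 20.8.

k ≈ 6.58, θ ≈ 20.8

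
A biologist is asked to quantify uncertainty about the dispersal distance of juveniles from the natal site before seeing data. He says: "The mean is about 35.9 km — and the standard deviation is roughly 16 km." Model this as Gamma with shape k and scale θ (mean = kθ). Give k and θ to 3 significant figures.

For Gamma(k, scale θ): mean = kθ, variance = kθ², so CV = 1/√k.
CV = SD/mean = 16/35.9 = 0.4457, hence k = 1/CV² = 5.03.
Then θ = mean/k = 35.9/5.03 = 7.13.

k ≈ 5.03, θ ≈ 7.13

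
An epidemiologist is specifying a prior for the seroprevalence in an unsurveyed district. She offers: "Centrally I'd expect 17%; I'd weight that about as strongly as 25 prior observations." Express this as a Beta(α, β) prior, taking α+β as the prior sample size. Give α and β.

Under the effective-sample-size interpretation, Beta(α, β) has prior mean α/(α+β) and prior sample size α+β.
So α+β = 25 and α/(α+β) = 0.17, giving α = 0.17·25 = 4.25 and β = 25 − 4.25 = 20.75.

α = 4.25, β = 20.75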